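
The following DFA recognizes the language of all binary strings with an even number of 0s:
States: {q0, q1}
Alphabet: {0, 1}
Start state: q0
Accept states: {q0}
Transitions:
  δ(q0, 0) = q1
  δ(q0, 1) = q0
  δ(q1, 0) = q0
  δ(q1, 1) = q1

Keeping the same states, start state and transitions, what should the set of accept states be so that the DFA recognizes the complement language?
The DFA is complete (every state has a transition on every symbol), so the complement
is recognized by the same DFA with accepting and non-accepting states swapped.
Original accept states: {q0}
Complement accept states = All states - Original accept states
= {q0, q1} - {q0}
= {q1}
Complement language: strings with an ODD number of 0s

Final answer: {q1}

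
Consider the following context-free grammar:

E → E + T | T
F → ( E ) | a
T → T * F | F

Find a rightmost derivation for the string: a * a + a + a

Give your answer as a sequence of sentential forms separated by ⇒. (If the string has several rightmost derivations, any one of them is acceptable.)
Start with E.
Step 1: the rightmost non-terminal is E; apply E → E + T:  E + T
Step 2: the rightmost non-terminal is T; apply T → F:  E + F
Step 3: the rightmost non-terminal is F; apply F → a:  E + a
Step 4: the rightmost non-terminal is E; apply E → E + T:  E + T + a
Step 5: the rightmost non-terminal is T; apply T → F:  E + F + a
Step 6: the rightmost non-terminal is F; apply F → a:  E + a + a
Step 7: the rightmost non-terminal is E; apply E → T:  T + a + a
Step 8: the rightmost non-terminal is T; apply T → T * F:  T * F + a + a
Step 9: the rightmost non-terminal is F; apply F → a:  T * a + a + a
Step 10: the rightmost non-terminal is T; apply T → F:  F * a + a + a
Step 11: the rightmost non-terminal is F; apply F → a:  a * a + a + a

Final answer: E ⇒ E + T ⇒ E + F ⇒ E + a ⇒ E + T + a ⇒ E + F + a ⇒ E + a + a ⇒ T + a + a ⇒ T * F + a + a ⇒ T * a + a + a ⇒ F * a + a + a ⇒ a * a + a + a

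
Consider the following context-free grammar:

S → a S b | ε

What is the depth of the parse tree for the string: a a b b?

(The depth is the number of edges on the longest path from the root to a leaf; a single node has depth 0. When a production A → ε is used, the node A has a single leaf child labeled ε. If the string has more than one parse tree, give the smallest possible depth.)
The only parse tree applies S → a S b 2 times (once per matching a…b pair) and then S → ε.
The S nodes sit at depths 0, 1, …, 2; the innermost S (depth 2) has the single child ε at depth 3.
The terminal leaves a, b are at depths 1..2, so the longest root-to-leaf path is S → S → … → S → ε with 3 edges.
Depth = 3.

Final answer: 3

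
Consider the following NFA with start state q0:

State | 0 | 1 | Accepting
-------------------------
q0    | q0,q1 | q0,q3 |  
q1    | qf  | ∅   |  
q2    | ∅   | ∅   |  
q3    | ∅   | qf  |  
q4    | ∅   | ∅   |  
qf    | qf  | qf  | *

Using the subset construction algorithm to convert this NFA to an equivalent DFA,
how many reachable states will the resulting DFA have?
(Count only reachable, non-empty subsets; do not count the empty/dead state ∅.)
Start subset: {q0}
{q0}: on 0 → {q0, q1}, on 1 → {q0, q3}
{q0, q1}: on 0 → {q0, q1, qf}, on 1 → {q0, q3}
{q0, q3}: on 0 → {q0, q1}, on 1 → {q0, q3, qf}
{q0, q1, qf}: on 0 → {q0, q1, qf}, on 1 → {q0, q3, qf}
{q0, q3, qf}: on 0 → {q0, q1, qf}, on 1 → {q0, q3, qf}
Reachable non-empty subsets: {q0}, {q0, q1}, {q0, q3}, {q0, q1, qf}, {q0, q3, qf} — 5 in total.

Final answer: 5 states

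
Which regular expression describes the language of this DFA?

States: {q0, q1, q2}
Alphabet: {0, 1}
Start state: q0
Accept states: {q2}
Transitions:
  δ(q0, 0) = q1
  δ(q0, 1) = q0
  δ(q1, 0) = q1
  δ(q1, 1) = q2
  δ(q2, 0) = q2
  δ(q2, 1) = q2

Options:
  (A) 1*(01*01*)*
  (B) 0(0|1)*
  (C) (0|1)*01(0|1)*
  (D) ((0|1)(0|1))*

Testing sample strings against the DFA:
  '0101' -> accepted
  '10111' -> accepted
  '101' -> accepted
  '11111' -> rejected
Checking each option for a counterexample:
  (A) 1*(01*01*)*: ε is rejected by the DFA but matches the regex → eliminated
  (B) 0(0|1)*: '0' is rejected by the DFA but matches the regex → eliminated
  (C) (0|1)*01(0|1)*: agrees with the DFA on all strings of length ≤ 4
  (D) ((0|1)(0|1))*: ε is rejected by the DFA but matches the regex → eliminated
Only (C) (0|1)*01(0|1)* is consistent with the DFA.

Final answer: (C) (0|1)*01(0|1)*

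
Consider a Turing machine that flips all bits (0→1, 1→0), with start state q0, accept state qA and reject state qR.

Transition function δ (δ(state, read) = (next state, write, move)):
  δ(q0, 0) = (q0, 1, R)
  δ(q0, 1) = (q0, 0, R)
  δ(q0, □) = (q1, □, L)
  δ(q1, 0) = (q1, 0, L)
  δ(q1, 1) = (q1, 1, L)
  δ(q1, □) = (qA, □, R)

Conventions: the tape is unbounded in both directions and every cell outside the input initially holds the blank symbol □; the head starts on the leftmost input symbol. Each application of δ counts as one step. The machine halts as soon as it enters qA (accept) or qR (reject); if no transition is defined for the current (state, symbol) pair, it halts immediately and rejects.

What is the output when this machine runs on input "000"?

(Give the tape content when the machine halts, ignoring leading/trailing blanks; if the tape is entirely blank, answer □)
Step 0: [q0]000 (head at position 0)
Step 1: δ(q0, 0) = (q0, 1, R)  ⊢  1[q0]00 (head at position 1)
Step 2: δ(q0, 0) = (q0, 1, R)  ⊢  11[q0]0 (head at position 2)
Step 3: δ(q0, 0) = (q0, 1, R)  ⊢  111[q0]□ (head at position 3)
Step 4: δ(q0, □) = (q1, □, L)  ⊢  11[q1]1□ (head at position 2)
Step 5: δ(q1, 1) = (q1, 1, L)  ⊢  1[q1]11□ (head at position 1)
Step 6: δ(q1, 1) = (q1, 1, L)  ⊢  [q1]111□ (head at position 0)
Step 7: δ(q1, 1) = (q1, 1, L)  ⊢  [q1]□111□ (head at position -1)
Step 8: δ(q1, □) = (qA, □, R)  ⊢  □[qA]111□ (head at position 0)
The machine is in qA, so it halts and accepts.
Tape content when halted (ignoring surrounding blanks): 111

Final answer: Output: 111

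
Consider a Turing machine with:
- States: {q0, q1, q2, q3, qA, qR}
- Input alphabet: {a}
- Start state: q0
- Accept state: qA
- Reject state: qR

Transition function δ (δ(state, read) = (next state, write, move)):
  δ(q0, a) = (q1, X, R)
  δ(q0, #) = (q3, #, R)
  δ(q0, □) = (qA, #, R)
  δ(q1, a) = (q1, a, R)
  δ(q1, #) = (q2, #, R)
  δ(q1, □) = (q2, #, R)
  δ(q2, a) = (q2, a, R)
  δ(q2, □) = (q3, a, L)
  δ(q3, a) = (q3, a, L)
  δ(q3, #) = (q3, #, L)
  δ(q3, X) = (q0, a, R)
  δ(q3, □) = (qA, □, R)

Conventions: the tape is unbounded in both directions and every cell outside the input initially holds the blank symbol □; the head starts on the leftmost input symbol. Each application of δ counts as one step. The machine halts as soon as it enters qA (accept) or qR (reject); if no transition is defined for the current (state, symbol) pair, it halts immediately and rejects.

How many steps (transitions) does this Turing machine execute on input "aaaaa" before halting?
Trace (configuration after each step, as tape_left[state]tape_right with head position):
Step 0: [q0]aaaaa (head at position 0)
Step 1: X[q1]aaaa (head 1)
Step 2: Xa[q1]aaa (head 2)
Step 3: Xaa[q1]aa (head 3)
Step 4: Xaaa[q1]a (head 4)
Step 5: Xaaaa[q1]□ (head 5)
Step 6: Xaaaa#[q2]□ (head 6)
Step 7: Xaaaa[q3]#a (head 5)
Step 8: Xaaa[q3]a#a (head 4)
Step 9: Xaa[q3]aa#a (head 3)
Step 10: Xa[q3]aaa#a (head 2)
Step 11: X[q3]aaaa#a (head 1)
Step 12: [q3]Xaaaa#a (head 0)
Step 13: a[q0]aaaa#a (head 1)
Step 14: aX[q1]aaa#a (head 2)
Step 15: aXa[q1]aa#a (head 3)
Step 16: aXaa[q1]a#a (head 4)
Step 17: aXaaa[q1]#a (head 5)
Step 18: aXaaa#[q2]a (head 6)
Step 19: aXaaa#a[q2]□ (head 7)
Step 20: aXaaa#[q3]aa (head 6)
Step 21: aXaaa[q3]#aa (head 5)
Step 22: aXaa[q3]a#aa (head 4)
Step 23: aXa[q3]aa#aa (head 3)
Step 24: aX[q3]aaa#aa (head 2)
Step 25: a[q3]Xaaa#aa (head 1)
Step 26: aa[q0]aaa#aa (head 2)
Step 27: aaX[q1]aa#aa (head 3)
Step 28: aaXa[q1]a#aa (head 4)
Step 29: aaXaa[q1]#aa (head 5)
Step 30: aaXaa#[q2]aa (head 6)
Step 31: aaXaa#a[q2]a (head 7)
Step 32: aaXaa#aa[q2]□ (head 8)
Step 33: aaXaa#a[q3]aa (head 7)
Step 34: aaXaa#[q3]aaa (head 6)
Step 35: aaXaa[q3]#aaa (head 5)
Step 36: aaXa[q3]a#aaa (head 4)
Step 37: aaX[q3]aa#aaa (head 3)
Step 38: aa[q3]Xaa#aaa (head 2)
Step 39: aaa[q0]aa#aaa (head 3)
Step 40: aaaX[q1]a#aaa (head 4)
Step 41: aaaXa[q1]#aaa (head 5)
Step 42: aaaXa#[q2]aaa (head 6)
Step 43: aaaXa#a[q2]aa (head 7)
Step 44: aaaXa#aa[q2]a (head 8)
Step 45: aaaXa#aaa[q2]□ (head 9)
Step 46: aaaXa#aa[q3]aa (head 8)
Step 47: aaaXa#a[q3]aaa (head 7)
Step 48: aaaXa#[q3]aaaa (head 6)
Step 49: aaaXa[q3]#aaaa (head 5)
Step 50: aaaX[q3]a#aaaa (head 4)
Step 51: aaa[q3]Xa#aaaa (head 3)
Step 52: aaaa[q0]a#aaaa (head 4)
Step 53: aaaaX[q1]#aaaa (head 5)
Step 54: aaaaX#[q2]aaaa (head 6)
Step 55: aaaaX#a[q2]aaa (head 7)
Step 56: aaaaX#aa[q2]aa (head 8)
Step 57: aaaaX#aaa[q2]a (head 9)
Step 58: aaaaX#aaaa[q2]□ (head 10)
Step 59: aaaaX#aaa[q3]aa (head 9)
Step 60: aaaaX#aa[q3]aaa (head 8)
Step 61: aaaaX#a[q3]aaaa (head 7)
Step 62: aaaaX#[q3]aaaaa (head 6)
Step 63: aaaaX[q3]#aaaaa (head 5)
Step 64: aaaa[q3]X#aaaaa (head 4)
Step 65: aaaaa[q0]#aaaaa (head 5)
Step 66: aaaaa#[q3]aaaaa (head 6)
Step 67: aaaaa[q3]#aaaaa (head 5)
Step 68: aaaa[q3]a#aaaaa (head 4)
Step 69: aaa[q3]aa#aaaaa (head 3)
Step 70: aa[q3]aaa#aaaaa (head 2)
Step 71: a[q3]aaaa#aaaaa (head 1)
Step 72: [q3]aaaaa#aaaaa (head 0)
Step 73: [q3]□aaaaa#aaaaa (head -1)
Step 74: □[qA]aaaaa#aaaaa (head 0)
The machine is in qA, so it halts and accepts.
Number of transitions executed: 74.

Final answer: 74 steps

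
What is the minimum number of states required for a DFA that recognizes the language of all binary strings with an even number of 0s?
Language: binary strings with an even number of 0s
Lower bound (Myhill–Nerode): the prefixes ε, 0 are pairwise distinguishable:
  ε vs 0: suffix ε distinguishes them (ε has zero 0s (accepted), 0 has one 0 (rejected))
So any DFA needs at least 2 states.
Upper bound: a DFA with 2 states exists (one state per class above).
Minimum states: 2

Final answer: 2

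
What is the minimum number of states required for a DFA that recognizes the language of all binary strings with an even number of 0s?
Language: binary strings with an even number of 0s
Lower bound (Myhill–Nerode): the prefixes ε, 0 are pairwise distinguishable:
  ε vs 0: suffix ε distinguishes them (ε has zero 0s (accepted), 0 has one 0 (rejected))
So any DFA needs at least 2 states.
Upper bound: a DFA with 2 states exists (one state per class above).
Minimum states: 2

Final answer: 2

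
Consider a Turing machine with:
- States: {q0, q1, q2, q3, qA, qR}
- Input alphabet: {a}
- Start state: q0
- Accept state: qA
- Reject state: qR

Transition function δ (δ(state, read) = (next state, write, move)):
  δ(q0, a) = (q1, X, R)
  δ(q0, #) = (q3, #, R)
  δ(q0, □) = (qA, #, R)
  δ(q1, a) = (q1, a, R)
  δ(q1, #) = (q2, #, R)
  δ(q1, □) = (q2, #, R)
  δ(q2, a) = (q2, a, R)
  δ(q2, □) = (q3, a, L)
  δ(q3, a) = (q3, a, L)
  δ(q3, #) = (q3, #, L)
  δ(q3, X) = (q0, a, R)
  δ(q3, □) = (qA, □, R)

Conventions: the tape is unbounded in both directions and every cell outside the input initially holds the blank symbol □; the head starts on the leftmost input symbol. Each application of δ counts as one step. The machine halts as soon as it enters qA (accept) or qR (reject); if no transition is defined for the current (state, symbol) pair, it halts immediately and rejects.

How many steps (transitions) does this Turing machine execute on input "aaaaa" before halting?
Trace (configuration after each step, as tape_left[state]tape_right with head position):
Step 0: [q0]aaaaa (head at position 0)
Step 1: X[q1]aaaa (head 1)
Step 2: Xa[q1]aaa (head 2)
Step 3: Xaa[q1]aa (head 3)
Step 4: Xaaa[q1]a (head 4)
Step 5: Xaaaa[q1]□ (head 5)
Step 6: Xaaaa#[q2]□ (head 6)
Step 7: Xaaaa[q3]#a (head 5)
Step 8: Xaaa[q3]a#a (head 4)
Step 9: Xaa[q3]aa#a (head 3)
Step 10: Xa[q3]aaa#a (head 2)
Step 11: X[q3]aaaa#a (head 1)
Step 12: [q3]Xaaaa#a (head 0)
Step 13: a[q0]aaaa#a (head 1)
Step 14: aX[q1]aaa#a (head 2)
Step 15: aXa[q1]aa#a (head 3)
Step 16: aXaa[q1]a#a (head 4)
Step 17: aXaaa[q1]#a (head 5)
Step 18: aXaaa#[q2]a (head 6)
Step 19: aXaaa#a[q2]□ (head 7)
Step 20: aXaaa#[q3]aa (head 6)
Step 21: aXaaa[q3]#aa (head 5)
Step 22: aXaa[q3]a#aa (head 4)
Step 23: aXa[q3]aa#aa (head 3)
Step 24: aX[q3]aaa#aa (head 2)
Step 25: a[q3]Xaaa#aa (head 1)
Step 26: aa[q0]aaa#aa (head 2)
Step 27: aaX[q1]aa#aa (head 3)
Step 28: aaXa[q1]a#aa (head 4)
Step 29: aaXaa[q1]#aa (head 5)
Step 30: aaXaa#[q2]aa (head 6)
Step 31: aaXaa#a[q2]a (head 7)
Step 32: aaXaa#aa[q2]□ (head 8)
Step 33: aaXaa#a[q3]aa (head 7)
Step 34: aaXaa#[q3]aaa (head 6)
Step 35: aaXaa[q3]#aaa (head 5)
Step 36: aaXa[q3]a#aaa (head 4)
Step 37: aaX[q3]aa#aaa (head 3)
Step 38: aa[q3]Xaa#aaa (head 2)
Step 39: aaa[q0]aa#aaa (head 3)
Step 40: aaaX[q1]a#aaa (head 4)
Step 41: aaaXa[q1]#aaa (head 5)
Step 42: aaaXa#[q2]aaa (head 6)
Step 43: aaaXa#a[q2]aa (head 7)
Step 44: aaaXa#aa[q2]a (head 8)
Step 45: aaaXa#aaa[q2]□ (head 9)
Step 46: aaaXa#aa[q3]aa (head 8)
Step 47: aaaXa#a[q3]aaa (head 7)
Step 48: aaaXa#[q3]aaaa (head 6)
Step 49: aaaXa[q3]#aaaa (head 5)
Step 50: aaaX[q3]a#aaaa (head 4)
Step 51: aaa[q3]Xa#aaaa (head 3)
Step 52: aaaa[q0]a#aaaa (head 4)
Step 53: aaaaX[q1]#aaaa (head 5)
Step 54: aaaaX#[q2]aaaa (head 6)
Step 55: aaaaX#a[q2]aaa (head 7)
Step 56: aaaaX#aa[q2]aa (head 8)
Step 57: aaaaX#aaa[q2]a (head 9)
Step 58: aaaaX#aaaa[q2]□ (head 10)
Step 59: aaaaX#aaa[q3]aa (head 9)
Step 60: aaaaX#aa[q3]aaa (head 8)
Step 61: aaaaX#a[q3]aaaa (head 7)
Step 62: aaaaX#[q3]aaaaa (head 6)
Step 63: aaaaX[q3]#aaaaa (head 5)
Step 64: aaaa[q3]X#aaaaa (head 4)
Step 65: aaaaa[q0]#aaaaa (head 5)
Step 66: aaaaa#[q3]aaaaa (head 6)
Step 67: aaaaa[q3]#aaaaa (head 5)
Step 68: aaaa[q3]a#aaaaa (head 4)
Step 69: aaa[q3]aa#aaaaa (head 3)
Step 70: aa[q3]aaa#aaaaa (head 2)
Step 71: a[q3]aaaa#aaaaa (head 1)
Step 72: [q3]aaaaa#aaaaa (head 0)
Step 73: [q3]□aaaaa#aaaaa (head -1)
Step 74: □[qA]aaaaa#aaaaa (head 0)
The machine is in qA, so it halts and accepts.
Number of transitions executed: 74.

Final answer: 74 steps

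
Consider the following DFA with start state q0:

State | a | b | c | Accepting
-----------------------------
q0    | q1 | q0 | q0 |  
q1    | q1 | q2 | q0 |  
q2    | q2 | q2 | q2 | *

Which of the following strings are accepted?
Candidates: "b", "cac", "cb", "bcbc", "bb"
"b": q0 → q0; q0 is not accepting → rejected
"cac": q0 → q0 → q1 → q0; q0 is not accepting → rejected
"cb": q0 → q0 → q0; q0 is not accepting → rejected
"bcbc": q0 → q0 → q0 → q0 → q0; q0 is not accepting → rejected
"bb": q0 → q0 → q0; q0 is not accepting → rejected

Final answer: None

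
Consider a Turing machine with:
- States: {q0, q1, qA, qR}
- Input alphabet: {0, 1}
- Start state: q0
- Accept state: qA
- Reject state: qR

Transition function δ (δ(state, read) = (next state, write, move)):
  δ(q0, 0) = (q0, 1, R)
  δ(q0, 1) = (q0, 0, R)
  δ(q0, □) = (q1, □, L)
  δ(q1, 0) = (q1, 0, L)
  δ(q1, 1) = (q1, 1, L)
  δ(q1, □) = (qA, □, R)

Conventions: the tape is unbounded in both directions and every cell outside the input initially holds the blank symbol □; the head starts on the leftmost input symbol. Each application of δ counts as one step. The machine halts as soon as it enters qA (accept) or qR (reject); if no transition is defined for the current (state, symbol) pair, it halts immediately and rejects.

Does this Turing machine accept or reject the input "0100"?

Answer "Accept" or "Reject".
Step 0: [q0]0100 (head at position 0)
Step 1: δ(q0, 0) = (q0, 1, R)  ⊢  1[q0]100 (head at position 1)
Step 2: δ(q0, 1) = (q0, 0, R)  ⊢  10[q0]00 (head at position 2)
Step 3: δ(q0, 0) = (q0, 1, R)  ⊢  101[q0]0 (head at position 3)
Step 4: δ(q0, 0) = (q0, 1, R)  ⊢  1011[q0]□ (head at position 4)
Step 5: δ(q0, □) = (q1, □, L)  ⊢  101[q1]1□ (head at position 3)
Step 6: δ(q1, 1) = (q1, 1, L)  ⊢  10[q1]11□ (head at position 2)
Step 7: δ(q1, 1) = (q1, 1, L)  ⊢  1[q1]011□ (head at position 1)
Step 8: δ(q1, 0) = (q1, 0, L)  ⊢  [q1]1011□ (head at position 0)
Step 9: δ(q1, 1) = (q1, 1, L)  ⊢  [q1]□1011□ (head at position -1)
Step 10: δ(q1, □) = (qA, □, R)  ⊢  □[qA]1011□ (head at position 0)
The machine is in qA, so it halts and accepts.

Final answer: Accept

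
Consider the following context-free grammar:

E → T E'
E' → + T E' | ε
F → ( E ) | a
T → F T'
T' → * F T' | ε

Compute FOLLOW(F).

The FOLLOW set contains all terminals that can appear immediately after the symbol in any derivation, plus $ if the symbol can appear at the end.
Useful FIRST sets: FIRST(E') = {+, ε}, FIRST(T') = {*, ε} (both E' and T' are nullable).
FOLLOW(E): E is the start symbol → $; E appears in F → ( E ) followed by ')' → FOLLOW(E) = {), $}.
FOLLOW(E'): E' appears at the right end of E → T E' and of E' → + T E', so FOLLOW(E') ⊇ FOLLOW(E) (the second occurrence adds nothing new). FOLLOW(E') = {), $}.
FOLLOW(T): in E → T E' and E' → + T E', T is followed by E': add FIRST(E') minus ε = {+}; since E' is nullable, also add FOLLOW(E) and FOLLOW(E') = {), $}. FOLLOW(T) = {+, ), $}.
FOLLOW(T'): T' appears at the right end of T → F T' and of T' → * F T', so FOLLOW(T') = FOLLOW(T) = {+, ), $}.
FOLLOW(F): in T → F T' and T' → * F T', F is followed by T': add FIRST(T') minus ε = {*}; since T' is nullable, also add FOLLOW(T) and FOLLOW(T') = {+, ), $}. FOLLOW(F) = {*, +, ), $}.

Final answer: {$, ), *, +}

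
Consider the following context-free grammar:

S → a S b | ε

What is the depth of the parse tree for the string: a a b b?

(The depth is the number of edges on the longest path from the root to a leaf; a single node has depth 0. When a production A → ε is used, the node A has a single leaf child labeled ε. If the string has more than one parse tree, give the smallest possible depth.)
The only parse tree applies S → a S b 2 times (once per matching a…b pair) and then S → ε.
The S nodes sit at depths 0, 1, …, 2; the innermost S (depth 2) has the single child ε at depth 3.
The terminal leaves a, b are at depths 1..2, so the longest root-to-leaf path is S → S → … → S → ε with 3 edges.
Depth = 3.

Final answer: 3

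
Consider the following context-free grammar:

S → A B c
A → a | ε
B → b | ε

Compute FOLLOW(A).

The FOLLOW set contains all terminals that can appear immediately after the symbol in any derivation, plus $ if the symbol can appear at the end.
A occurs in S → A B c followed by B c. Add FIRST(B) minus ε = {b}; B is nullable (B → ε), so what follows B can also follow A: the terminal c. FOLLOW(A) = {b, c}.

Final answer: {b, c}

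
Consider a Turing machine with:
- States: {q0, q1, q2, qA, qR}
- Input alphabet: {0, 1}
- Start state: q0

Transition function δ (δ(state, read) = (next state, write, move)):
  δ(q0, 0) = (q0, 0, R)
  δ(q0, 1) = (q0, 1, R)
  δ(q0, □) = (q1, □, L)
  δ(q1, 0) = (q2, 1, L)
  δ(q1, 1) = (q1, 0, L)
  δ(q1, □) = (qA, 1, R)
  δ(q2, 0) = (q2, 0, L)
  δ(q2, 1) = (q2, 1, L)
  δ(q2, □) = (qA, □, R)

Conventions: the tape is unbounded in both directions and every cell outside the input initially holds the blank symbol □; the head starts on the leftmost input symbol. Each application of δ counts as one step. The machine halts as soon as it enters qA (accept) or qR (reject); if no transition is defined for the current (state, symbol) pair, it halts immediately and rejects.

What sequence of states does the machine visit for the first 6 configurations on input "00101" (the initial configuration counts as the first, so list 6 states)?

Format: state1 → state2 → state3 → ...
Step 0: [q0]00101 (head at position 0)
Step 1: δ(q0, 0) = (q0, 0, R)  ⊢  0[q0]0101 (head at position 1)
Step 2: δ(q0, 0) = (q0, 0, R)  ⊢  00[q0]101 (head at position 2)
Step 3: δ(q0, 1) = (q0, 1, R)  ⊢  001[q0]01 (head at position 3)
Step 4: δ(q0, 0) = (q0, 0, R)  ⊢  0010[q0]1 (head at position 4)
Step 5: δ(q0, 1) = (q0, 1, R)  ⊢  00101[q0]□ (head at position 5)
Reading off the states of these 6 configurations: q0 → q0 → q0 → q0 → q0 → q0

Final answer: q0 → q0 → q0 → q0 → q0 → q0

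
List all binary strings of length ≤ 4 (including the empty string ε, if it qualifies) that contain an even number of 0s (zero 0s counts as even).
Checking every binary string of length 0 to 4:
  Length 0: accepted: ε | rejected: (none)
  Length 1: accepted: 1 | rejected: 0
  Length 2: accepted: 00, 11 | rejected: 01, 10
  Length 3: accepted: 001, 010, 100, 111 | rejected: 000, 011, 101, 110
  Length 4: accepted: 0000, 0011, 0101, 0110, 1001, 1010, 1100, 1111 | rejected: 0001, 0010, 0100, 0111, 1000, 1011, 1101, 1110
Total: 16 string(s).

Final answer: ε, 1, 00, 11, 001, 010, 100, 111, 0000, 0011, 0101, 0110, 1001, 1010, 1100, 1111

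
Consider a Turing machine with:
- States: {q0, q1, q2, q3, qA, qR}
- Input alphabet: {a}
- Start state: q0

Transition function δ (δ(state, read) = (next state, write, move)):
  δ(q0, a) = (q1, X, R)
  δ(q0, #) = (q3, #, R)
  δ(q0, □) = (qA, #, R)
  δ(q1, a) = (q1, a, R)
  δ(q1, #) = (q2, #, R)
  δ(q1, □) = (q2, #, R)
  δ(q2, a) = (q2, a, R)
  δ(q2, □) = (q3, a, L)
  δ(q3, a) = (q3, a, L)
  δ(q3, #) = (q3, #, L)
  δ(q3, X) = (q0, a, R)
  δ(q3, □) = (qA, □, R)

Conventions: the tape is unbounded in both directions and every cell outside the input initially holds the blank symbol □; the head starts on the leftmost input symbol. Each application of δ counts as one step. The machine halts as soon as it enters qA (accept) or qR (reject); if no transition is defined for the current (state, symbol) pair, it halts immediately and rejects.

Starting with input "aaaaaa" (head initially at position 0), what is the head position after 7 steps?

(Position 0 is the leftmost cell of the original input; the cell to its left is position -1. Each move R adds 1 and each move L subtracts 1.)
Step 0: [q0]aaaaaa (head at position 0)
Step 1: δ(q0, a) = (q1, X, R)  ⊢  X[q1]aaaaa (head at position 1)
Step 2: δ(q1, a) = (q1, a, R)  ⊢  Xa[q1]aaaa (head at position 2)
Step 3: δ(q1, a) = (q1, a, R)  ⊢  Xaa[q1]aaa (head at position 3)
Step 4: δ(q1, a) = (q1, a, R)  ⊢  Xaaa[q1]aa (head at position 4)
Step 5: δ(q1, a) = (q1, a, R)  ⊢  Xaaaa[q1]a (head at position 5)
Step 6: δ(q1, a) = (q1, a, R)  ⊢  Xaaaaa[q1]□ (head at position 6)
Step 7: δ(q1, □) = (q2, #, R)  ⊢  Xaaaaa#[q2]□ (head at position 7)
Head position after 7 steps: 7

Final answer: Position 7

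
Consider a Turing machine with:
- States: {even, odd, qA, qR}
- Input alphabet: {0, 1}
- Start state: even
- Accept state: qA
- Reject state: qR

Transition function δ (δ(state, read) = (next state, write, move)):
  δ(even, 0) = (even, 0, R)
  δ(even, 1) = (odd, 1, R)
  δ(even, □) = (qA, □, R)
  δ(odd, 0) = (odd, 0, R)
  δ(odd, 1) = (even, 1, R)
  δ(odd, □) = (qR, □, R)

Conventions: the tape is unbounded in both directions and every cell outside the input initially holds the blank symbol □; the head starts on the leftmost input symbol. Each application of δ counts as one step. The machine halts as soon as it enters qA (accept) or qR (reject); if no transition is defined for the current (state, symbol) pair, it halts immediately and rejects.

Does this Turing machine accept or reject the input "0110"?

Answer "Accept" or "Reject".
Step 0: [even]0110 (head at position 0)
Step 1: δ(even, 0) = (even, 0, R)  ⊢  0[even]110 (head at position 1)
Step 2: δ(even, 1) = (odd, 1, R)  ⊢  01[odd]10 (head at position 2)
Step 3: δ(odd, 1) = (even, 1, R)  ⊢  011[even]0 (head at position 3)
Step 4: δ(even, 0) = (even, 0, R)  ⊢  0110[even]□ (head at position 4)
Step 5: δ(even, □) = (qA, □, R)  ⊢  0110□[qA]□ (head at position 5)
The machine is in qA, so it halts and accepts.

Final answer: Accept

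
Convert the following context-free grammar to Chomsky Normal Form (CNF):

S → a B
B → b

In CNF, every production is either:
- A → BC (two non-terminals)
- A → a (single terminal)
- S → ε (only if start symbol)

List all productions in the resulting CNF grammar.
The grammar has no ε-productions or unit productions to eliminate.
S → a B has terminal a in a right-hand side of length ≥ 2: introduce T_a → a and use T_a in place of a.
B → b is already in CNF (single terminal) – keep it.
S → a B becomes S → T_a B.
Resulting CNF grammar (3 productions): T_a → a; B → b; S → T_a B

Final answer: T_a → a; B → b; S → T_a B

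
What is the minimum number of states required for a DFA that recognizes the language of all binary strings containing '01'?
Language: binary strings containing '01'
Lower bound (Myhill–Nerode): the prefixes ε, 0, 01 are pairwise distinguishable:
  ε vs 01: suffix ε distinguishes them (ε is rejected, 01 is accepted)
  0 vs 01: suffix ε distinguishes them (0 is rejected, 01 is accepted)
  ε vs 0: suffix 1 distinguishes them (ε·1 = 1 is rejected, 0·1 = 01 is accepted)
So any DFA needs at least 3 states.
Upper bound: a DFA with 3 states exists (one state per class above: 'no progress', 'last symbol 0', and 'seen 01' (accepting sink)).
Minimum states: 3

Final answer: 3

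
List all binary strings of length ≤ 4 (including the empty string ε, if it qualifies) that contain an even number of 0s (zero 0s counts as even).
Checking every binary string of length 0 to 4:
  Length 0: accepted: ε | rejected: (none)
  Length 1: accepted: 1 | rejected: 0
  Length 2: accepted: 00, 11 | rejected: 01, 10
  Length 3: accepted: 001, 010, 100, 111 | rejected: 000, 011, 101, 110
  Length 4: accepted: 0000, 0011, 0101, 0110, 1001, 1010, 1100, 1111 | rejected: 0001, 0010, 0100, 0111, 1000, 1011, 1101, 1110
Total: 16 string(s).

Final answer: ε, 1, 00, 11, 001, 010, 100, 111, 0000, 0011, 0101, 0110, 1001, 1010, 1100, 1111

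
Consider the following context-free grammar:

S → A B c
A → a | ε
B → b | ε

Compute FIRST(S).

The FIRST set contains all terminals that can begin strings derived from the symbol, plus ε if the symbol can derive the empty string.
FIRST(A) = {a, ε} (A → a | ε) and FIRST(B) = {b, ε} (B → b | ε).
For S → A B c: add FIRST(A) minus ε = {a}; A is nullable, so also add FIRST(B) minus ε = {b}; B is nullable too, so also add FIRST(c) = {c}. The terminal c is never erased, so S is not nullable and ε is not included.
FIRST(S) = {a, b, c}.

Final answer: {a, b, c}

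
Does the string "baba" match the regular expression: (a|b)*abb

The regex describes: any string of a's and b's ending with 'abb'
No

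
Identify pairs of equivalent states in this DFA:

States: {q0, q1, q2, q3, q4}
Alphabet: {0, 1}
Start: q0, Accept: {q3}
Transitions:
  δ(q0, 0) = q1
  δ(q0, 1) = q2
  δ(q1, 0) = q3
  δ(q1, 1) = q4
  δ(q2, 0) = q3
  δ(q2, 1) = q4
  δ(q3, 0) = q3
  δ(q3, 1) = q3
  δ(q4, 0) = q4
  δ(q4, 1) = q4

Using the table-filling algorithm:
Round 0 – mark pairs where exactly one state is accepting: (q0,q3), (q1,q3), (q2,q3), (q3,q4)
Round 1 – newly marked: (q0,q1) [on 0: q1 vs q3, already marked]; (q0,q2) [on 0: q1 vs q3, already marked]; (q1,q4) [on 0: q3 vs q4, already marked]; (q2,q4) [on 0: q3 vs q4, already marked]
Round 2 – newly marked: (q0,q4) [on 0: q1 vs q4, already marked]
No further pairs can be marked.
(q1, q2) unmarked: δ(q1,0)=q3, δ(q2,0)=q3; δ(q1,1)=q4, δ(q2,1)=q4 → equivalent
Equivalent pairs: (q1, q2)

Final answer: Equivalent pairs: (q1, q2)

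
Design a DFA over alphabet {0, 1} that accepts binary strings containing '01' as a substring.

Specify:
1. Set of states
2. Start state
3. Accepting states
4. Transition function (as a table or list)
One valid DFA (any DFA recognizing the same language is acceptable):
States: {q0, q1, q2}
Start: q0
Accepting: {q2}
Transitions (accepting states marked with *):
State | 0 | 1 | Accepting
-------------------------
q0    | q1 | q0 |  
q1    | q1 | q2 |  
q2    | q2 | q2 | *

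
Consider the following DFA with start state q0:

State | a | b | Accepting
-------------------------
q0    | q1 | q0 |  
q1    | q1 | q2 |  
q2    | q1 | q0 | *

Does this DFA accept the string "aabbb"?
Start in q0.
Read 'a': q0 → q1
Read 'a': q1 → q1
Read 'b': q1 → q2
Read 'b': q2 → q0
Read 'b': q0 → q0
Final state q0 is not accepting, so the string is rejected.

Final answer: No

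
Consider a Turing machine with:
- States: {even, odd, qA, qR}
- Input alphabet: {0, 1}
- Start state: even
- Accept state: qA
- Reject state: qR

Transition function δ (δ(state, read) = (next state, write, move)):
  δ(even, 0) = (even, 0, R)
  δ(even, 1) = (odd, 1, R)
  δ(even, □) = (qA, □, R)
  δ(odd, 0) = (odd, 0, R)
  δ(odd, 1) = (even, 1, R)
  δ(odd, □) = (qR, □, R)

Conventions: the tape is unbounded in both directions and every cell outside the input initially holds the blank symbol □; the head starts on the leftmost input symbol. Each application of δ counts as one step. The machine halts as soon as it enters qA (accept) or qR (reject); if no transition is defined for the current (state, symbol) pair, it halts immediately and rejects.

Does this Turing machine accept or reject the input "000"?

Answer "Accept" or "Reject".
Step 0: [even]000 (head at position 0)
Step 1: δ(even, 0) = (even, 0, R)  ⊢  0[even]00 (head at position 1)
Step 2: δ(even, 0) = (even, 0, R)  ⊢  00[even]0 (head at position 2)
Step 3: δ(even, 0) = (even, 0, R)  ⊢  000[even]□ (head at position 3)
Step 4: δ(even, □) = (qA, □, R)  ⊢  000□[qA]□ (head at position 4)
The machine is in qA, so it halts and accepts.

Final answer: Accept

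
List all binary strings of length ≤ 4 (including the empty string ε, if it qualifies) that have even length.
Checking every binary string of length 0 to 4:
  Length 0: accepted: ε | rejected: (none)
  Length 1: accepted: (none) | rejected: 0, 1
  Length 2: accepted: 00, 01, 10, 11 | rejected: (none)
  Length 3: accepted: (none) | rejected: 000, 001, 010, 011, 100, 101, 110, 111
  Length 4: accepted: 0000, 0001, 0010, 0011, 0100, 0101, 0110, 0111, 1000, 1001, 1010, 1011, 1100, 1101, 1110, 1111 | rejected: (none)
Total: 21 string(s).

Final answer: ε, 00, 01, 10, 11, 0000, 0001, 0010, 0011, 0100, 0101, 0110, 0111, 1000, 1001, 1010, 1011, 1100, 1101, 1110, 1111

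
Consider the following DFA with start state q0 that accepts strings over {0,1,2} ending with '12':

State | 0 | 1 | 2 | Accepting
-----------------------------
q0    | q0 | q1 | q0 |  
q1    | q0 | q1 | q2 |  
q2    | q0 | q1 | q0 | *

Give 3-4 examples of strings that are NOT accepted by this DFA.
Any strings that end in a non-accepting state work; for example:
"1": q0 → q1; q1 is not accepting → rejected
"10": q0 → q1 → q0; q0 is not accepting → rejected
"1102": q0 → q1 → q1 → q0 → q0; q0 is not accepting → rejected
"1121": q0 → q1 → q1 → q2 → q1; q1 is not accepting → rejected

Final answer: "1", "10", "1102", "1121"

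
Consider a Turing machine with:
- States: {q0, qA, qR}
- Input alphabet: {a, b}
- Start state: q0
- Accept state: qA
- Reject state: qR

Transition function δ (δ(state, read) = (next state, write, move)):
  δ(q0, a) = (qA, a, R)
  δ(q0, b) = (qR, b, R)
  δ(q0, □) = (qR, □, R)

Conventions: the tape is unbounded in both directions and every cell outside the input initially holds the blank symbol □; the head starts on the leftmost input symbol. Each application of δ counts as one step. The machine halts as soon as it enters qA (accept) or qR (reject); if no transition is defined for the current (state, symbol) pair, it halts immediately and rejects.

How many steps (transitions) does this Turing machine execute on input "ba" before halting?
Step 0: [q0]ba (head at position 0)
Step 1: δ(q0, b) = (qR, b, R)  ⊢  b[qR]a (head at position 1)
The machine is in qR, so it halts and rejects.
Number of transitions executed: 1.

Final answer: 1 steps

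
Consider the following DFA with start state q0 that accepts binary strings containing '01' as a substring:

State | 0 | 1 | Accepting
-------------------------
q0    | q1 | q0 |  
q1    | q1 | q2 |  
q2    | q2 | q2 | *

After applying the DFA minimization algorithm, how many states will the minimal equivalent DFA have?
All 3 states are reachable from q0, so none can be removed as unreachable.
Table-filling: first mark every (accepting, non-accepting) pair as distinguishable (accepting: {q2}; non-accepting: {q0, q1}).
Round 1: (q0, q1) on '1' go to q0 and q2, already distinguishable → mark.
Every pair of states is distinguishable, so the DFA is already minimal.
Equivalence classes: {q0}, {q1}, {q2} → 3 states.

Final answer: 3 states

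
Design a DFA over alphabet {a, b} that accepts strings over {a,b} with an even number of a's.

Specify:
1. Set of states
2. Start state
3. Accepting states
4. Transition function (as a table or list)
One valid DFA (any DFA recognizing the same language is acceptable):
States: {q0, q1}
Start: q0
Accepting: {q0}
Transitions (accepting states marked with *):
State | a | b | Accepting
-------------------------
q0    | q1 | q0 | *
q1    | q0 | q1 |  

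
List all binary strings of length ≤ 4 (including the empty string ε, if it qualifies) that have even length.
Checking every binary string of length 0 to 4:
  Length 0: accepted: ε | rejected: (none)
  Length 1: accepted: (none) | rejected: 0, 1
  Length 2: accepted: 00, 01, 10, 11 | rejected: (none)
  Length 3: accepted: (none) | rejected: 000, 001, 010, 011, 100, 101, 110, 111
  Length 4: accepted: 0000, 0001, 0010, 0011, 0100, 0101, 0110, 0111, 1000, 1001, 1010, 1011, 1100, 1101, 1110, 1111 | rejected: (none)
Total: 21 string(s).

Final answer: ε, 00, 01, 10, 11, 0000, 0001, 0010, 0011, 0100, 0101, 0110, 0111, 1000, 1001, 1010, 1011, 1100, 1101, 1110, 1111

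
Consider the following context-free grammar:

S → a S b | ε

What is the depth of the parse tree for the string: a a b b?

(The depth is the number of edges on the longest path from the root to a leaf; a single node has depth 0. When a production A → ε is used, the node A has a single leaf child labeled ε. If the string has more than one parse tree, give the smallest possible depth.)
The only parse tree applies S → a S b 2 times (once per matching a…b pair) and then S → ε.
The S nodes sit at depths 0, 1, …, 2; the innermost S (depth 2) has the single child ε at depth 3.
The terminal leaves a, b are at depths 1..2, so the longest root-to-leaf path is S → S → … → S → ε with 3 edges.
Depth = 3.

Final answer: 3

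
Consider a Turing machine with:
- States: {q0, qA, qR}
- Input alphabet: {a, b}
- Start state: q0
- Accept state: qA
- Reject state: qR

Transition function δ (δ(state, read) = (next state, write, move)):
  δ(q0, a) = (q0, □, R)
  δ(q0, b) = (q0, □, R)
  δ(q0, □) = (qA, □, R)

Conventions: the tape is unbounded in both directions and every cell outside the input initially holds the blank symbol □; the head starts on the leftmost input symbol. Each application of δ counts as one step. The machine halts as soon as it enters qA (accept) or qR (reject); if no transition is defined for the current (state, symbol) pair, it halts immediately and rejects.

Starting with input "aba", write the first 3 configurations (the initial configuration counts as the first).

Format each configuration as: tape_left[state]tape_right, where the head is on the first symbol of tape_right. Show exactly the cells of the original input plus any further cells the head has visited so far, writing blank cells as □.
Step 0: [q0]aba (head at position 0)
Step 1: δ(q0, a) = (q0, □, R)  ⊢  □[q0]ba (head at position 1)
Step 2: δ(q0, b) = (q0, □, R)  ⊢  □□[q0]a (head at position 2)

Final answer: [q0]aba ⊢ □[q0]ba ⊢ □□[q0]a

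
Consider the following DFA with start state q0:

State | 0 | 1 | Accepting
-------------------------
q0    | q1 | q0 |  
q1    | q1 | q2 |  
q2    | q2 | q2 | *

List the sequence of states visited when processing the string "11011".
q0 → q0 → q0 → q1 → q2 → q2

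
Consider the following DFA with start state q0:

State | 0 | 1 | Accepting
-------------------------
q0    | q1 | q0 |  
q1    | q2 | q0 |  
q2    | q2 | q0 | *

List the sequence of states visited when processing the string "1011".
q0 → q0 → q1 → q0 → q0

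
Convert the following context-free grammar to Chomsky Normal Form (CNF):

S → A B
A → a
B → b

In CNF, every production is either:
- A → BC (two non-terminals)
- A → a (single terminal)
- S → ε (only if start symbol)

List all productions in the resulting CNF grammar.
The grammar has no ε-productions or unit productions to eliminate.
S → A B is already in CNF (two non-terminals) – keep it.
A → a is already in CNF (single terminal) – keep it.
B → b is already in CNF (single terminal) – keep it.
Resulting CNF grammar (3 productions): A → a; B → b; S → A B

Final answer: A → a; B → b; S → A B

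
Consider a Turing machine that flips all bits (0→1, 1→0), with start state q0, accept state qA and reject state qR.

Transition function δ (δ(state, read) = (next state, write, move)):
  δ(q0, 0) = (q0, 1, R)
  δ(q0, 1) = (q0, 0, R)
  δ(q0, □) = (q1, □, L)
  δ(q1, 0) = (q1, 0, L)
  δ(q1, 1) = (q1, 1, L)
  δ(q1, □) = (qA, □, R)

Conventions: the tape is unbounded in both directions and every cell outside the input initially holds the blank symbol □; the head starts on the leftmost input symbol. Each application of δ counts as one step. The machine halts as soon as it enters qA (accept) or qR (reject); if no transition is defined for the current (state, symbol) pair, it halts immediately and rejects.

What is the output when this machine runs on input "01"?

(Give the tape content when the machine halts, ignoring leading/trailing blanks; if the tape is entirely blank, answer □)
Step 0: [q0]01 (head at position 0)
Step 1: δ(q0, 0) = (q0, 1, R)  ⊢  1[q0]1 (head at position 1)
Step 2: δ(q0, 1) = (q0, 0, R)  ⊢  10[q0]□ (head at position 2)
Step 3: δ(q0, □) = (q1, □, L)  ⊢  1[q1]0□ (head at position 1)
Step 4: δ(q1, 0) = (q1, 0, L)  ⊢  [q1]10□ (head at position 0)
Step 5: δ(q1, 1) = (q1, 1, L)  ⊢  [q1]□10□ (head at position -1)
Step 6: δ(q1, □) = (qA, □, R)  ⊢  □[qA]10□ (head at position 0)
The machine is in qA, so it halts and accepts.
Tape content when halted (ignoring surrounding blanks): 10

Final answer: Output: 10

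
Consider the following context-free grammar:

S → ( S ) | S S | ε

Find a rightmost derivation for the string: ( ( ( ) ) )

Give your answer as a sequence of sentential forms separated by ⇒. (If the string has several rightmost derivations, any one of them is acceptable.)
Start with S.
Step 1: the rightmost non-terminal is S; apply S → ( S ):  ( S )
Step 2: the rightmost non-terminal is S; apply S → ( S ):  ( ( S ) )
Step 3: the rightmost non-terminal is S; apply S → ( S ):  ( ( ( S ) ) )
Step 4: the rightmost non-terminal is S; apply S → ε:  ( ( ( ) ) )

Final answer: S ⇒ ( S ) ⇒ ( ( S ) ) ⇒ ( ( ( S ) ) ) ⇒ ( ( ( ) ) )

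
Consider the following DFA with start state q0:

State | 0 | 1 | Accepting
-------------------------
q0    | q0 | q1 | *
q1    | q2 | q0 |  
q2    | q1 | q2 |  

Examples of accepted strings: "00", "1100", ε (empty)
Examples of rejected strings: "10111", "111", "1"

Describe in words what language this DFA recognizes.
binary numbers divisible by 3 (treating the string as a binary integer; leading zeros allowed, the empty string counts as 0)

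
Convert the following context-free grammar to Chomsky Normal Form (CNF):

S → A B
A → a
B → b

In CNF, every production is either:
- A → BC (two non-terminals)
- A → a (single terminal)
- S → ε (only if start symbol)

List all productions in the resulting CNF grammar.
The grammar has no ε-productions or unit productions to eliminate.
S → A B is already in CNF (two non-terminals) – keep it.
A → a is already in CNF (single terminal) – keep it.
B → b is already in CNF (single terminal) – keep it.
Resulting CNF grammar (3 productions): A → a; B → b; S → A B

Final answer: A → a; B → b; S → A B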